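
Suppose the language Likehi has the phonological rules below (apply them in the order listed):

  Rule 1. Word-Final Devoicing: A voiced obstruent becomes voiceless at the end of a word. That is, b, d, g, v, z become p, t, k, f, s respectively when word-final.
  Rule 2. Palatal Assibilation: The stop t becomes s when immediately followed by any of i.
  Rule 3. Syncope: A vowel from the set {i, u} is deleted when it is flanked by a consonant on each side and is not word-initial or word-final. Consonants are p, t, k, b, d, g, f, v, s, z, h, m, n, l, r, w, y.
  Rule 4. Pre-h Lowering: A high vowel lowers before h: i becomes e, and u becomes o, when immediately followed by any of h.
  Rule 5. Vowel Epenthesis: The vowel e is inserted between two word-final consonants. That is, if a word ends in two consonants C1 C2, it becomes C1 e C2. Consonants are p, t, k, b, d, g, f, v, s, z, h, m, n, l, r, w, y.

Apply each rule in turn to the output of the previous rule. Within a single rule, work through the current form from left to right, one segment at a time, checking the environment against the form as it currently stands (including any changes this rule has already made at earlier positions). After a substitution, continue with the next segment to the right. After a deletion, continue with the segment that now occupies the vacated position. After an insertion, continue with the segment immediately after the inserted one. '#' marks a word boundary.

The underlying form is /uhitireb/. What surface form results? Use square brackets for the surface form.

Rule 1 Word-Final Devoicing: [uhitireb] → [uhitirep]
Rule 2 Palatal Assibilation: [uhitirep] → [uhisirep]
Rule 3 Syncope: [uhisirep] → [uhsrep]
Rule 4 Pre-h Lowering: [uhsrep] → [ohsrep]
Rule 5 Vowel Epenthesis: no change — [ohsrep]

[ohsrep]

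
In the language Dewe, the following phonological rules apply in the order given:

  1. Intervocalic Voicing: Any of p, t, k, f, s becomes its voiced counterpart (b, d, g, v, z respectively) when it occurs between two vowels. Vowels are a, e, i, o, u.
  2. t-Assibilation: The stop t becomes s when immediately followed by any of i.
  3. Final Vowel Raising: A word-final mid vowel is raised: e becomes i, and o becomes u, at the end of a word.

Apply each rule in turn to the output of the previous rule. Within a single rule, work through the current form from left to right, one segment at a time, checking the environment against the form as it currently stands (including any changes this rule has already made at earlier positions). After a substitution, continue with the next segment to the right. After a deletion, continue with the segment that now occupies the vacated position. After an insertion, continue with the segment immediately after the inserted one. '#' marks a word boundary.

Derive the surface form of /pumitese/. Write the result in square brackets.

[pumidezi]

1 Intervocalic Voicing: [pumitese] → [pumideze]
2 t-Assibilation: no change — [pumideze]
3 Final Vowel Raising: [pumideze] → [pumidezi]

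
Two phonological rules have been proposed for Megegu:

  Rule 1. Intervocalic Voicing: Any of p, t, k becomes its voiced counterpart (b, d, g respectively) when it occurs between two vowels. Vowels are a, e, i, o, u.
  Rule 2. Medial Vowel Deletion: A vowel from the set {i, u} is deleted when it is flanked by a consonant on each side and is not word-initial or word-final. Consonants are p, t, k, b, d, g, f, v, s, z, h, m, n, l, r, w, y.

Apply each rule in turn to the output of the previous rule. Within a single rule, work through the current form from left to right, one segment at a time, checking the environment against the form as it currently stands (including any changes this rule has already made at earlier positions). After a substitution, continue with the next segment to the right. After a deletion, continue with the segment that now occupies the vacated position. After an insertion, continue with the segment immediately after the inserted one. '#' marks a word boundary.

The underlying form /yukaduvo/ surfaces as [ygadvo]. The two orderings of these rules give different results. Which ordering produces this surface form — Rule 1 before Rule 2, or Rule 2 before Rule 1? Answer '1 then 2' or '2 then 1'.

1 then 2

Order 1 then 2:
  1 Intervocalic Voicing: [yukaduvo] → [yugaduvo]
  2 Medial Vowel Deletion: [yugaduvo] → [ygadvo]
  result: [ygadvo]
Order 2 then 1:
  2 Medial Vowel Deletion: [yukaduvo] → [ykadvo]
  1 Intervocalic Voicing: no change — [ykadvo]
  result: [ykadvo]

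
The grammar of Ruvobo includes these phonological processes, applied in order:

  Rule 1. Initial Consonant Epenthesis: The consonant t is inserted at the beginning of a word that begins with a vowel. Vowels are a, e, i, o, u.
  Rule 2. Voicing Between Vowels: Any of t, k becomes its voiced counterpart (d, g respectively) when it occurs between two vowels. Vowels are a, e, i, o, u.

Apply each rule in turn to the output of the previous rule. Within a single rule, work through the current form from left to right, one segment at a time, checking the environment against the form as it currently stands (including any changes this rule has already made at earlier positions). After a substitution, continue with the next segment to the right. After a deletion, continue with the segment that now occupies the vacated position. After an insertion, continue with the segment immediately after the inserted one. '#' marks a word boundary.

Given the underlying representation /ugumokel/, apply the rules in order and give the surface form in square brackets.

Rule 1 Initial Consonant Epenthesis: [ugumokel] → [tugumokel]
Rule 2 Voicing Between Vowels: [tugumokel] → [tugumogel]

[tugumogel]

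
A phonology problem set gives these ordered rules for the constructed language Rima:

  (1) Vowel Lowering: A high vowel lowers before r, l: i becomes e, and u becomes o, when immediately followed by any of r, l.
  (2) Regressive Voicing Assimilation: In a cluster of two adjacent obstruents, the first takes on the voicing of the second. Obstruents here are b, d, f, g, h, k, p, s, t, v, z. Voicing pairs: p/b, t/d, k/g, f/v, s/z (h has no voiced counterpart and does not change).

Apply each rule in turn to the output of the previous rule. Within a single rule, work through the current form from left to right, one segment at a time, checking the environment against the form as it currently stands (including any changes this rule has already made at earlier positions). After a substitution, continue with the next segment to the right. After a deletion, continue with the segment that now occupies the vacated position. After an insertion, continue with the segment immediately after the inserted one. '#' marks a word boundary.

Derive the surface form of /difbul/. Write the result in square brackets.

[divbol]

(1) Vowel Lowering: [difbul] → [difbol]
(2) Regressive Voicing Assimilation: [difbol] → [divbol]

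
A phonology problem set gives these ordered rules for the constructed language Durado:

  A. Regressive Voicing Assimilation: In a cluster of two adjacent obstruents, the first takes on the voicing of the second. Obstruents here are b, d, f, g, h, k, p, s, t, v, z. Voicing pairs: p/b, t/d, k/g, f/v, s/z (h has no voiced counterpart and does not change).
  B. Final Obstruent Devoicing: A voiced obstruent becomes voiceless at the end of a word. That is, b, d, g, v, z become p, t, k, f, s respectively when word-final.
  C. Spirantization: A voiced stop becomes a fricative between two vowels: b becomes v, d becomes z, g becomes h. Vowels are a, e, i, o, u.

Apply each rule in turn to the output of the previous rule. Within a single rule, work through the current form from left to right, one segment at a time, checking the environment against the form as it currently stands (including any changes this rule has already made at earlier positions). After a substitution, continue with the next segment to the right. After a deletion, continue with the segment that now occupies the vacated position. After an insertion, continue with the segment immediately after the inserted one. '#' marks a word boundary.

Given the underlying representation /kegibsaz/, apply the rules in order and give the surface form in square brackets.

[kehipsas]

A Regressive Voicing Assimilation: [kegibsaz] → [kegipsaz]
B Final Obstruent Devoicing: [kegipsaz] → [kegipsas]
C Spirantization: [kegipsas] → [kehipsas]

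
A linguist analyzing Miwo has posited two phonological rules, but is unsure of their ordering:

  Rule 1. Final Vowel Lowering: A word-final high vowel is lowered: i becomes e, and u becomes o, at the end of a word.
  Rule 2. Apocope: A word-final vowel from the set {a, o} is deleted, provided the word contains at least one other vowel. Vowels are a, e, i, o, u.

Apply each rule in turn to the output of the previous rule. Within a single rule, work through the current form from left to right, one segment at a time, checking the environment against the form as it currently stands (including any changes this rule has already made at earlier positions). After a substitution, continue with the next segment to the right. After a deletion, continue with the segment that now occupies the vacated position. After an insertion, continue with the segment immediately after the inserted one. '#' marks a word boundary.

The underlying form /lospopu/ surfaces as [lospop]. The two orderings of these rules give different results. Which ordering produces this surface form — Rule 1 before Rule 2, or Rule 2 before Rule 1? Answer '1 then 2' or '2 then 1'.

1 then 2

Order 1 then 2:
  1 Final Vowel Lowering: [lospopu] → [lospopo]
  2 Apocope: [lospopo] → [lospop]
  result: [lospop]
Order 2 then 1:
  2 Apocope: no change — [lospopu]
  1 Final Vowel Lowering: [lospopu] → [lospopo]
  result: [lospopo]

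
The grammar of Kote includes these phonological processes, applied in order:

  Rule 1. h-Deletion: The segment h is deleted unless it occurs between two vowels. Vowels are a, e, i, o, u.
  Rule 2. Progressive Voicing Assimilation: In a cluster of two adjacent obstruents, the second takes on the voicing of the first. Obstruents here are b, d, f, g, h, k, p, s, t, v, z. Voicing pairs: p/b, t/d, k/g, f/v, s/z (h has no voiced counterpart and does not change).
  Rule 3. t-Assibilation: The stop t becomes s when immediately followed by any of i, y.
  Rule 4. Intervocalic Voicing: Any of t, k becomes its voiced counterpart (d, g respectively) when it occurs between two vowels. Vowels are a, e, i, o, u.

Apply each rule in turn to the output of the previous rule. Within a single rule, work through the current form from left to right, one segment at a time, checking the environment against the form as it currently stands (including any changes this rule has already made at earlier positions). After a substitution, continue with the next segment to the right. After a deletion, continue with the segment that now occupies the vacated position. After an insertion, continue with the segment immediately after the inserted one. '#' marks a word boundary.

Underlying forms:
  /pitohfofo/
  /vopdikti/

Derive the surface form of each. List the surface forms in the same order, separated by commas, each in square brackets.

[pidofofo], [vopsiksi]

/pitohfofo/:
  Rule 1 h-Deletion: [pitohfofo] → [pitofofo]
  Rule 2 Progressive Voicing Assimilation: no change — [pitofofo]
  Rule 3 t-Assibilation: no change — [pitofofo]
  Rule 4 Intervocalic Voicing: [pitofofo] → [pidofofo]
/vopdikti/:
  Rule 1 h-Deletion: no change — [vopdikti]
  Rule 2 Progressive Voicing Assimilation: [vopdikti] → [voptikti]
  Rule 3 t-Assibilation: [voptikti] → [vopsiksi]
  Rule 4 Intervocalic Voicing: no change — [vopsiksi]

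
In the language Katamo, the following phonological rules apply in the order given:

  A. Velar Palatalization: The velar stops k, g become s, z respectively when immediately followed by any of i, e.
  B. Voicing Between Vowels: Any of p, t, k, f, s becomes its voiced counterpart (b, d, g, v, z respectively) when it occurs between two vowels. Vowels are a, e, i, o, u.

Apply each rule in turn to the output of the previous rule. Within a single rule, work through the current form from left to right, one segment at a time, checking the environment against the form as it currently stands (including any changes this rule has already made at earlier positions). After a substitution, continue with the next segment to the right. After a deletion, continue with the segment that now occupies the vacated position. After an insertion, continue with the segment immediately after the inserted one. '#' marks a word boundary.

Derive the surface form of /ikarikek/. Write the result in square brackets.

[igarizek]

A Velar Palatalization: [ikarikek] → [ikarisek]
B Voicing Between Vowels: [ikarisek] → [igarizek]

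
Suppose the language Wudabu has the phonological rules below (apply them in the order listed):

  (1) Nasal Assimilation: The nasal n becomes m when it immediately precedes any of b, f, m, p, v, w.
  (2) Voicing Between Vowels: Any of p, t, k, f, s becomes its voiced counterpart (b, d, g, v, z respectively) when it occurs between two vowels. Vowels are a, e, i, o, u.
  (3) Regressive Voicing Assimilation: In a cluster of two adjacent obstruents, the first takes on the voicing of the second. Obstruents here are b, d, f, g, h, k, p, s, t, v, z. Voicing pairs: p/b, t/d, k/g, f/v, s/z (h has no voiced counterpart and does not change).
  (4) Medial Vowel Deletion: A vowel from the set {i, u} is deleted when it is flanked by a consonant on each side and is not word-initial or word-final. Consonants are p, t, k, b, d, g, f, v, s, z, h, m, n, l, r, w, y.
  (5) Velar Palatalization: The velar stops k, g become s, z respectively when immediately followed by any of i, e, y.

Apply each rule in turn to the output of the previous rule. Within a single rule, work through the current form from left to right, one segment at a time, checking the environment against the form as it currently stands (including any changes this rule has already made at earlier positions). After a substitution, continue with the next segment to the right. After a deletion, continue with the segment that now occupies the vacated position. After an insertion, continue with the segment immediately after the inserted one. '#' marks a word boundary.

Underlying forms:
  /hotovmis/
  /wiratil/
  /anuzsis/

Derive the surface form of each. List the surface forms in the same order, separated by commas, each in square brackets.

/hotovmis/:
  (1) Nasal Assimilation: no change — [hotovmis]
  (2) Voicing Between Vowels: [hotovmis] → [hodovmis]
  (3) Regressive Voicing Assimilation: no change — [hodovmis]
  (4) Medial Vowel Deletion: [hodovmis] → [hodovms]
  (5) Velar Palatalization: no change — [hodovms]
/wiratil/:
  (1) Nasal Assimilation: no change — [wiratil]
  (2) Voicing Between Vowels: [wiratil] → [wiradil]
  (3) Regressive Voicing Assimilation: no change — [wiradil]
  (4) Medial Vowel Deletion: [wiradil] → [wradl]
  (5) Velar Palatalization: no change — [wradl]
/anuzsis/:
  (1) Nasal Assimilation: no change — [anuzsis]
  (2) Voicing Between Vowels: no change — [anuzsis]
  (3) Regressive Voicing Assimilation: [anuzsis] → [anussis]
  (4) Medial Vowel Deletion: [anussis] → [ansss]
  (5) Velar Palatalization: no change — [ansss]

[hodovms], [wradl], [ansss]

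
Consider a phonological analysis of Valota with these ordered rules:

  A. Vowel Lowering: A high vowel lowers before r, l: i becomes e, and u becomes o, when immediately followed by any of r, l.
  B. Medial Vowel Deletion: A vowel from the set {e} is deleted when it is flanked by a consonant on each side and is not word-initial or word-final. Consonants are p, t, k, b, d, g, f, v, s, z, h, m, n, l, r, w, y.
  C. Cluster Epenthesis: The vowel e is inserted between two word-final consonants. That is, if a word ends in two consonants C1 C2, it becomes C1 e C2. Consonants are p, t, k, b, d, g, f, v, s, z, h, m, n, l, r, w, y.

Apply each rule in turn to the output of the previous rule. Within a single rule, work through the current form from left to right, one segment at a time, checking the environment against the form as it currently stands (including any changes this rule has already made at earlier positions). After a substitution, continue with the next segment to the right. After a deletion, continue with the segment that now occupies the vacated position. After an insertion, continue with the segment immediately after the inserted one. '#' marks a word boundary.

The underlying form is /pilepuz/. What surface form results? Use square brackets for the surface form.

[plpuz]

A Vowel Lowering: [pilepuz] → [pelepuz]
B Medial Vowel Deletion: [pelepuz] → [plpuz]
C Cluster Epenthesis: no change — [plpuz]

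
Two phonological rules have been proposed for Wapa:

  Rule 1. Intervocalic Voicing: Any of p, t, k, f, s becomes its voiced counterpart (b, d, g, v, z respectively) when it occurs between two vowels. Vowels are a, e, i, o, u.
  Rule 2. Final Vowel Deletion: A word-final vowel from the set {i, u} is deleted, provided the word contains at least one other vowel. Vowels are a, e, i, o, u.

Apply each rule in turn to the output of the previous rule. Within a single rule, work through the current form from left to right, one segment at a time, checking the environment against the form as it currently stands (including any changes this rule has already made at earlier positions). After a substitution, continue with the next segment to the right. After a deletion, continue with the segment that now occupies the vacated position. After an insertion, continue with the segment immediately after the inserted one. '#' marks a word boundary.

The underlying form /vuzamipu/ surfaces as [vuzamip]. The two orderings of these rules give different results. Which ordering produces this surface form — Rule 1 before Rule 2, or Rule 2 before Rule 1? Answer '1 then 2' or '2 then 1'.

Order 1 then 2:
  1 Intervocalic Voicing: [vuzamipu] → [vuzamibu]
  2 Final Vowel Deletion: [vuzamibu] → [vuzamib]
  result: [vuzamib]
Order 2 then 1:
  2 Final Vowel Deletion: [vuzamipu] → [vuzamip]
  1 Intervocalic Voicing: no change — [vuzamip]
  result: [vuzamip]

2 then 1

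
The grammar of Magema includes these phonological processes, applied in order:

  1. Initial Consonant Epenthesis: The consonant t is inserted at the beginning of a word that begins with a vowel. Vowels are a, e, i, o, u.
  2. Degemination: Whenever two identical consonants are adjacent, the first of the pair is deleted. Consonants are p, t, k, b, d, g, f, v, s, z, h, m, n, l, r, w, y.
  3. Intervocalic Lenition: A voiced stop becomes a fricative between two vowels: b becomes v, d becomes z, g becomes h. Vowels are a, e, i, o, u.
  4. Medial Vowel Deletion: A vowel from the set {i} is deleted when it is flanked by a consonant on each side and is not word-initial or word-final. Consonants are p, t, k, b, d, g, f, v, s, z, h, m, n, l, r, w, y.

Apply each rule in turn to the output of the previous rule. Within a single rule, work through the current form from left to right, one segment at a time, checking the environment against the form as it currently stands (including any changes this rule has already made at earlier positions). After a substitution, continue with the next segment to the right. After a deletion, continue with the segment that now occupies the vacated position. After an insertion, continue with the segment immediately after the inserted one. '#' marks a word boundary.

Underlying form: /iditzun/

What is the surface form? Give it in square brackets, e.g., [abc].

[tztzun]

1 Initial Consonant Epenthesis: [iditzun] → [tiditzun]
2 Degemination: no change — [tiditzun]
3 Intervocalic Lenition: [tiditzun] → [tizitzun]
4 Medial Vowel Deletion: [tizitzun] → [tztzun]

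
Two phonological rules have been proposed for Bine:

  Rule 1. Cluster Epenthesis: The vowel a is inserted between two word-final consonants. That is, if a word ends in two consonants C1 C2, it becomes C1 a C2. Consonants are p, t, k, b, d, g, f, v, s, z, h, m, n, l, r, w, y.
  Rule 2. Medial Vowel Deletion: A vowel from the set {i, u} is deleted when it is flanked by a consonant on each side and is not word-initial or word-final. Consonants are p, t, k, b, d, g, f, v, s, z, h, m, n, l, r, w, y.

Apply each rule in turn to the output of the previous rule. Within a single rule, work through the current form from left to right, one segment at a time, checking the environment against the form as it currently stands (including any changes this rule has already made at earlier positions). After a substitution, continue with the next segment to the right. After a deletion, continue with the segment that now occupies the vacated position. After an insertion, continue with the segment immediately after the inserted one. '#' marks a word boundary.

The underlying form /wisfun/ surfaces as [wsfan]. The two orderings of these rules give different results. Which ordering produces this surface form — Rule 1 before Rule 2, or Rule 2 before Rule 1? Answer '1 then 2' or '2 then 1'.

2 then 1

Order 1 then 2:
  1 Cluster Epenthesis: no change — [wisfun]
  2 Medial Vowel Deletion: [wisfun] → [wsfn]
  result: [wsfn]
Order 2 then 1:
  2 Medial Vowel Deletion: [wisfun] → [wsfn]
  1 Cluster Epenthesis: [wsfn] → [wsfan]
  result: [wsfan]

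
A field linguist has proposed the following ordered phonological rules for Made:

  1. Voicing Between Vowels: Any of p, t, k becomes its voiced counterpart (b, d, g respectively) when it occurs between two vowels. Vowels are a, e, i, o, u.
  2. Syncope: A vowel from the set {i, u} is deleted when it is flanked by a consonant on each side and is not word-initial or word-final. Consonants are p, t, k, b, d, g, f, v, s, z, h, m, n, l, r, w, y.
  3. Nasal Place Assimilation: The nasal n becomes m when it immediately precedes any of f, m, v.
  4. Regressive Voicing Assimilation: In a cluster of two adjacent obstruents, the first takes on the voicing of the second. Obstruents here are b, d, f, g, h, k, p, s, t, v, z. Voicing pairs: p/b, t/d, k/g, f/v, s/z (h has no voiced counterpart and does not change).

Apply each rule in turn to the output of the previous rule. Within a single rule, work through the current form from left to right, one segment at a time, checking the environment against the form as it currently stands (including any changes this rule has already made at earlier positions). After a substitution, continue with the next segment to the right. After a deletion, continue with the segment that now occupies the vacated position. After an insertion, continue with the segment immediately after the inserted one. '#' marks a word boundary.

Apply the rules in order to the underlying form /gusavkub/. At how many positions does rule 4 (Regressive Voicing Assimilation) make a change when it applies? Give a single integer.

3

1 Voicing Between Vowels: no change — [gusavkub]
2 Syncope: [gusavkub] → [gsavkb]
3 Nasal Place Assimilation: no change — [gsavkb]
4 Regressive Voicing Assimilation: [gsavkb] → [ksafgb]
Rule 4 changed 3 position(s).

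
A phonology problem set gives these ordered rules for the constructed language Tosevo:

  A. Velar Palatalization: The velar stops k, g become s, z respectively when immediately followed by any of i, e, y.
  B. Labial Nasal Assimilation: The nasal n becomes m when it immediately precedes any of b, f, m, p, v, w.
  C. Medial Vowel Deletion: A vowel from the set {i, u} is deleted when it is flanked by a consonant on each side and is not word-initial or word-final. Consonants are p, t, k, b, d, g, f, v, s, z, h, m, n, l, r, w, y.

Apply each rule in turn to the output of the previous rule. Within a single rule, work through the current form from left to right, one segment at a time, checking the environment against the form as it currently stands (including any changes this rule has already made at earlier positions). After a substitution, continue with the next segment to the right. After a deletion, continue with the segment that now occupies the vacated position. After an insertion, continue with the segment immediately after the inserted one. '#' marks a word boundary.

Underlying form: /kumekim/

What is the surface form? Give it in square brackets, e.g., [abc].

[kmesm]

A Velar Palatalization: [kumekim] → [kumesim]
B Labial Nasal Assimilation: no change — [kumesim]
C Medial Vowel Deletion: [kumesim] → [kmesm]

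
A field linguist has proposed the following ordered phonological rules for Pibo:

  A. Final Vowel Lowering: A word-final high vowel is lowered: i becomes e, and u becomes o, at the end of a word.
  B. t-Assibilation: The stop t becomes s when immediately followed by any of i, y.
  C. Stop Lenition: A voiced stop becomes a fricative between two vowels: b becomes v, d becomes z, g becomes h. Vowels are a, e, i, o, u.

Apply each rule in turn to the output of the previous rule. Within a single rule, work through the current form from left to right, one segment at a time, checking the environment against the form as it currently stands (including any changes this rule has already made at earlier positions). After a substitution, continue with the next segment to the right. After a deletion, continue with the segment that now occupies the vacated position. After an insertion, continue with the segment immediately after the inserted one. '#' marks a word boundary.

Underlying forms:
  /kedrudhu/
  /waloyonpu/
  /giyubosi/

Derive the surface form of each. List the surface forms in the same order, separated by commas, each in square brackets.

[kedrudho], [waloyonpo], [giyuvose]

/kedrudhu/:
  A Final Vowel Lowering: [kedrudhu] → [kedrudho]
  B t-Assibilation: no change — [kedrudho]
  C Stop Lenition: no change — [kedrudho]
/waloyonpu/:
  A Final Vowel Lowering: [waloyonpu] → [waloyonpo]
  B t-Assibilation: no change — [waloyonpo]
  C Stop Lenition: no change — [waloyonpo]
/giyubosi/:
  A Final Vowel Lowering: [giyubosi] → [giyubose]
  B t-Assibilation: no change — [giyubose]
  C Stop Lenition: [giyubose] → [giyuvose]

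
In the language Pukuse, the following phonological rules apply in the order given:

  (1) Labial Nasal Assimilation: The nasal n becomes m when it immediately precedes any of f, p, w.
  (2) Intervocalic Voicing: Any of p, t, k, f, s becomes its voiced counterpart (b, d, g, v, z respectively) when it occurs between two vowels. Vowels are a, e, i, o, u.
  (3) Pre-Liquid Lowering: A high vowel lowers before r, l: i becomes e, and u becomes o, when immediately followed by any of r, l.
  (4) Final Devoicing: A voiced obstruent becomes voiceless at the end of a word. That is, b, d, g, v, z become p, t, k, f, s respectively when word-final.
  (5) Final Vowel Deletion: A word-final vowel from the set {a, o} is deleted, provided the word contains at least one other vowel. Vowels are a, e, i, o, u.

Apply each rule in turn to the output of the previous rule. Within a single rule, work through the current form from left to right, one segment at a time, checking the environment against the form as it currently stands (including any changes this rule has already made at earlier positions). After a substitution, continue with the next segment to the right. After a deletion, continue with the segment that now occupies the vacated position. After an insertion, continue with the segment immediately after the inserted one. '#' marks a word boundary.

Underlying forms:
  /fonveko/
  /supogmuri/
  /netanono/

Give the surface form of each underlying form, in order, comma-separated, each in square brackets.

[fonveg], [subogmori], [nedanon]

/fonveko/:
  (1) Labial Nasal Assimilation: no change — [fonveko]
  (2) Intervocalic Voicing: [fonveko] → [fonvego]
  (3) Pre-Liquid Lowering: no change — [fonvego]
  (4) Final Devoicing: no change — [fonvego]
  (5) Final Vowel Deletion: [fonvego] → [fonveg]
/supogmuri/:
  (1) Labial Nasal Assimilation: no change — [supogmuri]
  (2) Intervocalic Voicing: [supogmuri] → [subogmuri]
  (3) Pre-Liquid Lowering: [subogmuri] → [subogmori]
  (4) Final Devoicing: no change — [subogmori]
  (5) Final Vowel Deletion: no change — [subogmori]
/netanono/:
  (1) Labial Nasal Assimilation: no change — [netanono]
  (2) Intervocalic Voicing: [netanono] → [nedanono]
  (3) Pre-Liquid Lowering: no change — [nedanono]
  (4) Final Devoicing: no change — [nedanono]
  (5) Final Vowel Deletion: [nedanono] → [nedanon]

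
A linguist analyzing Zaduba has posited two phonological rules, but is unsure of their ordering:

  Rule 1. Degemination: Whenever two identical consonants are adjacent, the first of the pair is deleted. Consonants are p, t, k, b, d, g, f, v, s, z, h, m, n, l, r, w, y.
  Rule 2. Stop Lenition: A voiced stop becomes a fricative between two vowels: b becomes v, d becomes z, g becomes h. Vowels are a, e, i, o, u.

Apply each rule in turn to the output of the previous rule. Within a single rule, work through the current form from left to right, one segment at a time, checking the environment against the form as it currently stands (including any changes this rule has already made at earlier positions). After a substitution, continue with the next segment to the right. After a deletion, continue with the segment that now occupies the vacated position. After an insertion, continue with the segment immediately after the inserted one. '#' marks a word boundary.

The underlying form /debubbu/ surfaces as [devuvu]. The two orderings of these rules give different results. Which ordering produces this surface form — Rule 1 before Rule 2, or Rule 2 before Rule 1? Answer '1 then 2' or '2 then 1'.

1 then 2

Order 1 then 2:
  1 Degemination: [debubbu] → [debubu]
  2 Stop Lenition: [debubu] → [devuvu]
  result: [devuvu]
Order 2 then 1:
  2 Stop Lenition: [debubbu] → [devubbu]
  1 Degemination: [devubbu] → [devubu]
  result: [devubu]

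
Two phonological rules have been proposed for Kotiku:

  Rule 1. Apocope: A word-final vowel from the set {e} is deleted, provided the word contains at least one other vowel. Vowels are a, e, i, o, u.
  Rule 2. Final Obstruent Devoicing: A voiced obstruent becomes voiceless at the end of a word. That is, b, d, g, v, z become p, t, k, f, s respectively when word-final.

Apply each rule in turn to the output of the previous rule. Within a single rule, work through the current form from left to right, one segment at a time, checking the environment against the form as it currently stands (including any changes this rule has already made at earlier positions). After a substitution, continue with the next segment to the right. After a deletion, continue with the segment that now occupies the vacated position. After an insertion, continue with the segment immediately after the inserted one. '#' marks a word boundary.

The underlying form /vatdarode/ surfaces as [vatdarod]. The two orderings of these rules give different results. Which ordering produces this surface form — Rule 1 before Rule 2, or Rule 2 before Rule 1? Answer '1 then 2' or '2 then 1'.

Order 1 then 2:
  1 Apocope: [vatdarode] → [vatdarod]
  2 Final Obstruent Devoicing: [vatdarod] → [vatdarot]
  result: [vatdarot]
Order 2 then 1:
  2 Final Obstruent Devoicing: no change — [vatdarode]
  1 Apocope: [vatdarode] → [vatdarod]
  result: [vatdarod]

2 then 1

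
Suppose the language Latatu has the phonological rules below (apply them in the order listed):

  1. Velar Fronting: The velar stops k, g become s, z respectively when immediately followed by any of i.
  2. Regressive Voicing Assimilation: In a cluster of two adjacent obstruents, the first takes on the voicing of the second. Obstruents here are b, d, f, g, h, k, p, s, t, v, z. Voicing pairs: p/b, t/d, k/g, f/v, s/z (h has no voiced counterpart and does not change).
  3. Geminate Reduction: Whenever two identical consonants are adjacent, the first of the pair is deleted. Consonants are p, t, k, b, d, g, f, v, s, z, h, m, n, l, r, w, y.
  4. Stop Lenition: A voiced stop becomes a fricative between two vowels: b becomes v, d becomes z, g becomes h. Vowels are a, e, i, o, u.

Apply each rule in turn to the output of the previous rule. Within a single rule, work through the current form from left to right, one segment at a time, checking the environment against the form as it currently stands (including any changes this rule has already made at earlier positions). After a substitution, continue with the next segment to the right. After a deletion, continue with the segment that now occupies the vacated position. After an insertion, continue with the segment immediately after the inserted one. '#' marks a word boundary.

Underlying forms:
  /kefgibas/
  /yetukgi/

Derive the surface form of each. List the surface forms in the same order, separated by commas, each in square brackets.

/kefgibas/:
  1 Velar Fronting: [kefgibas] → [kefzibas]
  2 Regressive Voicing Assimilation: [kefzibas] → [kevzibas]
  3 Geminate Reduction: no change — [kevzibas]
  4 Stop Lenition: [kevzibas] → [kevzivas]
/yetukgi/:
  1 Velar Fronting: [yetukgi] → [yetukzi]
  2 Regressive Voicing Assimilation: [yetukzi] → [yetugzi]
  3 Geminate Reduction: no change — [yetugzi]
  4 Stop Lenition: no change — [yetugzi]

[kevzivas], [yetugzi]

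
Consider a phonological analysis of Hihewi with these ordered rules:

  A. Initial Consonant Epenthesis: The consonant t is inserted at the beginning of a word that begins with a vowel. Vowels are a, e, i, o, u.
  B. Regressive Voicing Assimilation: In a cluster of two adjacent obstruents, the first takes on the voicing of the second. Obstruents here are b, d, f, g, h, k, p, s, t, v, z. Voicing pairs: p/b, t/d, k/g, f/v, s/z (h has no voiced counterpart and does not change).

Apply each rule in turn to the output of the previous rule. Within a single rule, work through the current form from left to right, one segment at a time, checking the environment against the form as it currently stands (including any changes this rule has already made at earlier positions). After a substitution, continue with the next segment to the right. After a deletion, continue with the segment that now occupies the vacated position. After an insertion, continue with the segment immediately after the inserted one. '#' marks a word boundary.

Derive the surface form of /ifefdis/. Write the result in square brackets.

A Initial Consonant Epenthesis: [ifefdis] → [tifefdis]
B Regressive Voicing Assimilation: [tifefdis] → [tifevdis]

[tifevdis]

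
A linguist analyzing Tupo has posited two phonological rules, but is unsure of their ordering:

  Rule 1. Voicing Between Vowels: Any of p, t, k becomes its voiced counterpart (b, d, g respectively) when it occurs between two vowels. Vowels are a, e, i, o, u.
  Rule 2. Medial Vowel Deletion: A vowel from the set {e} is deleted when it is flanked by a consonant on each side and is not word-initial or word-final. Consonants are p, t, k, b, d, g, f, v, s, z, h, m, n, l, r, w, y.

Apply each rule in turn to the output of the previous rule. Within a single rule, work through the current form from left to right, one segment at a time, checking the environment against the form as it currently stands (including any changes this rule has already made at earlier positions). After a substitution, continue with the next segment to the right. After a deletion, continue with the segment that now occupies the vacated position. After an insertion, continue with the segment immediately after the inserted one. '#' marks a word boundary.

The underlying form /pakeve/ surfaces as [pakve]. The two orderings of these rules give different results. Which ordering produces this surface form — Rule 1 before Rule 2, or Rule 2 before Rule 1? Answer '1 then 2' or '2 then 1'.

Order 1 then 2:
  1 Voicing Between Vowels: [pakeve] → [pageve]
  2 Medial Vowel Deletion: [pageve] → [pagve]
  result: [pagve]
Order 2 then 1:
  2 Medial Vowel Deletion: [pakeve] → [pakve]
  1 Voicing Between Vowels: no change — [pakve]
  result: [pakve]

2 then 1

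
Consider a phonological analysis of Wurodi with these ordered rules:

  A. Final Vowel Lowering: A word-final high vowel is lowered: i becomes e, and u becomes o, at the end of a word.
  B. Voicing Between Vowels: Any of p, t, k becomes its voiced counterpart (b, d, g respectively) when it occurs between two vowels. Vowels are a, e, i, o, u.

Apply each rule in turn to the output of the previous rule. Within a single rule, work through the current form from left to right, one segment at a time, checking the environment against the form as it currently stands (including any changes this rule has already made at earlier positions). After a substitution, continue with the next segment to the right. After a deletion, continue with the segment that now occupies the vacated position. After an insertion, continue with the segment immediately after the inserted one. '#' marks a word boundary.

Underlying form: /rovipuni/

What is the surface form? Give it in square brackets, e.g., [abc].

A Final Vowel Lowering: [rovipuni] → [rovipune]
B Voicing Between Vowels: [rovipune] → [rovibune]

[rovibune]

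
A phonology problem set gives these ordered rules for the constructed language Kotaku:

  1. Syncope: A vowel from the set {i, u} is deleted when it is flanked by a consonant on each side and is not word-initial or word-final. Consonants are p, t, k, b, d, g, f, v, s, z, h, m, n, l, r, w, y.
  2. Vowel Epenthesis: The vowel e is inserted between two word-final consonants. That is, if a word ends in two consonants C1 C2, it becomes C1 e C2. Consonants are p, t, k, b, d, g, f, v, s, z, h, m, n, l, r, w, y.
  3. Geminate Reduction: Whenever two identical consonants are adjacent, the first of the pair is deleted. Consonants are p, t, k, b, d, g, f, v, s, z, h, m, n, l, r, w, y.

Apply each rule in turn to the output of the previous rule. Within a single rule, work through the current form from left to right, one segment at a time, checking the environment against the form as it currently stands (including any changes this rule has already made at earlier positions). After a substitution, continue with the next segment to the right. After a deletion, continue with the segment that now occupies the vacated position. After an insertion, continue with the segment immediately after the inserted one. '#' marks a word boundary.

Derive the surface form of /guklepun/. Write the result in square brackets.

[gklepen]

1 Syncope: [guklepun] → [gklepn]
2 Vowel Epenthesis: [gklepn] → [gklepen]
3 Geminate Reduction: no change — [gklepen]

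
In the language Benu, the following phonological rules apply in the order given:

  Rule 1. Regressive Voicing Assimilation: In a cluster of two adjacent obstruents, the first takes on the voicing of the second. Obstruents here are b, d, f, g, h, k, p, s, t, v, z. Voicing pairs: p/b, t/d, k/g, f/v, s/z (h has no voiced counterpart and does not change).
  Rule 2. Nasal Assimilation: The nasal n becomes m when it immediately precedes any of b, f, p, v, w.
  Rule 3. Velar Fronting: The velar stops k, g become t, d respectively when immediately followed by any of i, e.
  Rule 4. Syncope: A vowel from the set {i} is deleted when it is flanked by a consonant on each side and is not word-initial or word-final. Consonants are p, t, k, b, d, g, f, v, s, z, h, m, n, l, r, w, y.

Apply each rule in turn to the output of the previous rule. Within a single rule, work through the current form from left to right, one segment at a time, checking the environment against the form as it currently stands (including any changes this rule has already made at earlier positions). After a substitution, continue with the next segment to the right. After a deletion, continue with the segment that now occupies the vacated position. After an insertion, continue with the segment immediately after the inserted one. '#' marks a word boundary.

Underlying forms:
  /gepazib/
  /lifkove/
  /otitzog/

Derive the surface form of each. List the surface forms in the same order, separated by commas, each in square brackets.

[depazb], [lfkove], [otdzog]

/gepazib/:
  Rule 1 Regressive Voicing Assimilation: no change — [gepazib]
  Rule 2 Nasal Assimilation: no change — [gepazib]
  Rule 3 Velar Fronting: [gepazib] → [depazib]
  Rule 4 Syncope: [depazib] → [depazb]
/lifkove/:
  Rule 1 Regressive Voicing Assimilation: no change — [lifkove]
  Rule 2 Nasal Assimilation: no change — [lifkove]
  Rule 3 Velar Fronting: no change — [lifkove]
  Rule 4 Syncope: [lifkove] → [lfkove]
/otitzog/:
  Rule 1 Regressive Voicing Assimilation: [otitzog] → [otidzog]
  Rule 2 Nasal Assimilation: no change — [otidzog]
  Rule 3 Velar Fronting: no change — [otidzog]
  Rule 4 Syncope: [otidzog] → [otdzog]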